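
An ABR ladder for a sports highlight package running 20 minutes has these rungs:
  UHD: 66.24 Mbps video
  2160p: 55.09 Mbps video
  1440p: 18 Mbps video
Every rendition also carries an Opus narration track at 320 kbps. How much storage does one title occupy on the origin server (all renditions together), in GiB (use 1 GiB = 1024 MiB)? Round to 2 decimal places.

20 min = 1200 s
Audio: 320 kbps = 0.320 Mbps.
Sum of rendition bitrates: (66.24+0.320) + (55.09+0.320) + (18+0.320) = 140.290 Mbps.
× 1200 s = 168,348 Mb = 21,044 MB = 19.60 GiB.

19.60 GiB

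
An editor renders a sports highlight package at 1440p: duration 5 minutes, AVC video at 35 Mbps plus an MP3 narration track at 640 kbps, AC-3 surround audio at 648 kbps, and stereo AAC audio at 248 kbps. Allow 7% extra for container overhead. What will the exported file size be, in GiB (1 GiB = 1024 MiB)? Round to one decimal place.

5 min = 300 s
Audio total: 640 + 648 + 248 = 1536 kbps = 1.536 Mbps.
Total bitrate: 35 + 1.536 = 36.536 Mbps.
Stream data: 36.536 Mbps × 300 s = 10960.8 Mb.
With 7% container overhead: ×1.07.
11,728 Mb = 1,466,007,000 bytes ÷ 1,073,741,824 = 1.365 GiB.

1.4 GiB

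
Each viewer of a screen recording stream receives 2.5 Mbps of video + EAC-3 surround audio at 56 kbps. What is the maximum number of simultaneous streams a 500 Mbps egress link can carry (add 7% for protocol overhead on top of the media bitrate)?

182

Audio: 56 kbps = 0.056 Mbps.
Per-viewer media rate: 2.556 Mbps.
On the wire with 7% overhead: 2.735 Mbps.
500 Mbps = 500.0 Mbps; 500.0 / 2.735 = 182.82 → 182 viewers.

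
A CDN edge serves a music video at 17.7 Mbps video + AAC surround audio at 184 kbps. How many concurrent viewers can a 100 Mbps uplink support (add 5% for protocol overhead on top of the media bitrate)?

Audio: 184 kbps = 0.184 Mbps.
Per-viewer media rate: 17.884 Mbps.
On the wire with 5% overhead: 18.778 Mbps.
100 Mbps = 100.0 Mbps; 100.0 / 18.778 = 5.33 → 5 viewers.

5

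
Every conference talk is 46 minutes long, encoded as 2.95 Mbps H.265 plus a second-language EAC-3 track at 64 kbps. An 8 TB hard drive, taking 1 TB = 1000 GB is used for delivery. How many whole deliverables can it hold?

46 min = 2760 s
Audio: 64 kbps = 0.064 Mbps.
Total bitrate: 3.014 Mbps.
Per item: 3.014 Mbps × 2760 s = 8,319 Mb = 1,040 MB.
Capacity: 8 TB = 64,000,000 Mb; 7693.57 items → 7693 complete.

7693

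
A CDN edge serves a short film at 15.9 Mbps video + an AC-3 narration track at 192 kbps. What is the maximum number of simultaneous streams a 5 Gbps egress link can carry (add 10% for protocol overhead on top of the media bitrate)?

Audio: 192 kbps = 0.192 Mbps.
Per-viewer media rate: 16.092 Mbps.
On the wire with 10% overhead: 17.701 Mbps.
5 Gbps = 5,000 Mbps; 5,000 / 17.701 = 282.47 → 282 viewers.

282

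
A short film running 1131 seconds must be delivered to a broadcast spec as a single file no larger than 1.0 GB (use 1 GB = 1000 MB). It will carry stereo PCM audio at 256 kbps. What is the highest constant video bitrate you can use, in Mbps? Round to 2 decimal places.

6.82 Mbps

Budget: 1.0 GB = 8000.0 Mb.
Total bitrate budget: 8000.0 Mb / 1131 s = 7.073 Mbps.
Audio: 256 kbps = 0.256 Mbps.
Video: 7.073 − 0.256 = 6.817 Mbps.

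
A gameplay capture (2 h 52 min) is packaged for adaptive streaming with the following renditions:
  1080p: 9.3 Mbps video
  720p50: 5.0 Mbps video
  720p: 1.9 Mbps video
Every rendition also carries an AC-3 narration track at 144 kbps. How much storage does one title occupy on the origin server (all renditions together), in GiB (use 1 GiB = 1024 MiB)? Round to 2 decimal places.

2 h 52 min = 172 min = 10320 s
Audio: 144 kbps = 0.144 Mbps.
Sum of rendition bitrates: (9.3+0.144) + (5.0+0.144) + (1.9+0.144) = 16.632 Mbps.
× 10320 s = 171,642 Mb = 21,455 MB = 19.98 GiB.

19.98 GiB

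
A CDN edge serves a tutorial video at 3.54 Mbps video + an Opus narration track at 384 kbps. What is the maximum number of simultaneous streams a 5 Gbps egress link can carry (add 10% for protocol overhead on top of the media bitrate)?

Audio: 384 kbps = 0.384 Mbps.
Per-viewer media rate: 3.924 Mbps.
On the wire with 10% overhead: 4.316 Mbps.
5 Gbps = 5,000 Mbps; 5,000 / 4.316 = 1158.37 → 1158 viewers.

1158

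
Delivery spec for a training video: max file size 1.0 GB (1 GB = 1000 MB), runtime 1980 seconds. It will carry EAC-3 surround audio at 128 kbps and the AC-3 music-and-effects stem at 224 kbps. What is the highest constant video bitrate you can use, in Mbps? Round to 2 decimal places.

3.69 Mbps

Budget: 1.0 GB = 8000.0 Mb.
Total bitrate budget: 8000.0 Mb / 1980 s = 4.040 Mbps.
Audio total: 128 + 224 = 352 kbps = 0.352 Mbps.
Video: 4.040 − 0.352 = 3.688 Mbps.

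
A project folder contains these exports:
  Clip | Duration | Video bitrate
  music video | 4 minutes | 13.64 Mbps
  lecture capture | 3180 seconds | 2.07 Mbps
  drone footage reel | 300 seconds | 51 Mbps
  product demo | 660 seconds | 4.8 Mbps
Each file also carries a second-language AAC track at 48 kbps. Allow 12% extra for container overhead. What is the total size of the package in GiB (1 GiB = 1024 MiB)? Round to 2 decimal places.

3.72 GiB

Audio: 48 kbps = 0.048 Mbps.
music video: 13.688 Mbps × 240 s × 1.12 = 3679.3 Mb
lecture capture: 2.118 Mbps × 3180 s × 1.12 = 7543.5 Mb
drone footage reel: 51.048 Mbps × 300 s × 1.12 = 17152.1 Mb
product demo: 4.848 Mbps × 660 s × 1.12 = 3583.6 Mb
Total: 31958.6 Mb = 3994.8 MB.
= 3.720 GiB.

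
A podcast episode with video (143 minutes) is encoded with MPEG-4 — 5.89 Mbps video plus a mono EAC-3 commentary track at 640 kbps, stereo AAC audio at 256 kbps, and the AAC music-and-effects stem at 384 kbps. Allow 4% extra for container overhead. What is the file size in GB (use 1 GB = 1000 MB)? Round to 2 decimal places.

8.00 GB

143 min = 8580 s
Audio total: 640 + 256 + 384 = 1280 kbps = 1.280 Mbps.
Total bitrate: 5.89 + 1.280 = 7.170 Mbps.
Stream data: 7.170 Mbps × 8580 s = 61518.6 Mb.
With 4% container overhead: ×1.04.
63,979 Mb ÷ 8 = 7,997 MB → 7.997 GB.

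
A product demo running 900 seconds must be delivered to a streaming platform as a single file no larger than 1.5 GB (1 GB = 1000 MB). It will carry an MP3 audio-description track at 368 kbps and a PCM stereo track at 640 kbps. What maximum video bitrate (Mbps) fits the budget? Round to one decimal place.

12.3 Mbps

Budget: 1.5 GB = 12000.0 Mb.
Total bitrate budget: 12000.0 Mb / 900 s = 13.333 Mbps.
Audio total: 368 + 640 = 1008 kbps = 1.008 Mbps.
Video: 13.333 − 1.008 = 12.325 Mbps.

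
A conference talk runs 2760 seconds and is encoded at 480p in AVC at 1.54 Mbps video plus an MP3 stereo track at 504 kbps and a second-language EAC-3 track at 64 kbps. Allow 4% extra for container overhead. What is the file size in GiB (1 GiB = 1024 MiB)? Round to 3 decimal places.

Audio total: 504 + 64 = 568 kbps = 0.568 Mbps.
Total bitrate: 1.54 + 0.568 = 2.108 Mbps.
Stream data: 2.108 Mbps × 2760 s = 5818.1 Mb.
With 4% container overhead: ×1.04.
6,051 Mb = 756,350,400 bytes ÷ 1,073,741,824 = 0.7044 GiB.

0.704 GiB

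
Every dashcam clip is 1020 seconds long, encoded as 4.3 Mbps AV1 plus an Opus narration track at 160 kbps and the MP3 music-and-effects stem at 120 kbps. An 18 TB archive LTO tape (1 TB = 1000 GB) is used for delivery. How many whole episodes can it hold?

Audio total: 160 + 120 = 280 kbps = 0.280 Mbps.
Total bitrate: 4.580 Mbps.
Per item: 4.580 Mbps × 1020 s = 4,672 Mb = 584.0 MB.
Capacity: 18 TB = 144,000,000 Mb; 30824.56 items → 30824 complete.

30824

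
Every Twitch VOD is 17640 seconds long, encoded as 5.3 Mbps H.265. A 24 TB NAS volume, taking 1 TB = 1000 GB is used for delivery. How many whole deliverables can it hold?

Per item: 5.300 Mbps × 17640 s = 93,492 Mb = 11,686 MB.
Capacity: 24 TB = 192,000,000 Mb; 2053.65 items → 2053 complete.

2053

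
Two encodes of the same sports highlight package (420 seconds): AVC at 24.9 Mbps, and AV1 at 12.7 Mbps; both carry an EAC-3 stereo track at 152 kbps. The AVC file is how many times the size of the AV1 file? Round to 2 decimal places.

Audio: 152 kbps = 0.152 Mbps.
AVC: 25.052 Mbps × 420 s = 10521.8 Mb = 1.315 GB.
AV1: 12.852 Mbps × 420 s = 5397.8 Mb = 0.675 GB.
Ratio: 1.315 / 0.675 = 1.949.

1.95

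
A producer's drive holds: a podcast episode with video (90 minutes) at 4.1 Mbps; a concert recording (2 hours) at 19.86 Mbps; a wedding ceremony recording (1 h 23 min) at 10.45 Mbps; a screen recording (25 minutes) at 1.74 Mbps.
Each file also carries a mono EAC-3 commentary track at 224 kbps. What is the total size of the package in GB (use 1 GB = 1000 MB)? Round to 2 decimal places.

Audio: 224 kbps = 0.224 Mbps.
podcast episode with video: 4.324 Mbps × 5400 s = 23349.6 Mb
concert recording: 20.084 Mbps × 7200 s = 144604.8 Mb
wedding ceremony recording: 10.674 Mbps × 4980 s = 53156.5 Mb
screen recording: 1.964 Mbps × 1500 s = 2946.0 Mb
Total: 224056.9 Mb = 28007.1 MB.
= 28.01 GB.

28.01 GB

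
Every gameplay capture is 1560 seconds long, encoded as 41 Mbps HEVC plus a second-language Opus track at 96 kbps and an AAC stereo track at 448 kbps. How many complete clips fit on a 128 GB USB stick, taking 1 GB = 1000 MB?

Audio total: 96 + 448 = 544 kbps = 0.544 Mbps.
Total bitrate: 41.544 Mbps.
Per item: 41.544 Mbps × 1560 s = 64,809 Mb = 8,101 MB.
Capacity: 128 GB = 1,024,000 Mb; 15.80 items → 15 complete.

15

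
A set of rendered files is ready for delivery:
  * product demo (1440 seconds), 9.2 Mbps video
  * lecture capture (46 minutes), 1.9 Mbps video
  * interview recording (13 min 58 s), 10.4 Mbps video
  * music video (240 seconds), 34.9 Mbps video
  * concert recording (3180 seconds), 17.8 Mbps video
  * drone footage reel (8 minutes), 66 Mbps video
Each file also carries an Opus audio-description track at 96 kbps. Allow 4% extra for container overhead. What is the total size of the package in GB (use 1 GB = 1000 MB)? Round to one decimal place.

16.2 GB

Audio: 96 kbps = 0.096 Mbps.
product demo: 9.296 Mbps × 1440 s × 1.04 = 13921.7 Mb
lecture capture: 1.996 Mbps × 2760 s × 1.04 = 5729.3 Mb
interview recording: 10.496 Mbps × 838 s × 1.04 = 9147.5 Mb
music video: 34.996 Mbps × 240 s × 1.04 = 8735.0 Mb
concert recording: 17.896 Mbps × 3180 s × 1.04 = 59185.7 Mb
drone footage reel: 66.096 Mbps × 480 s × 1.04 = 32995.1 Mb
Total: 129714.3 Mb = 16214.3 MB.
= 16.21 GB.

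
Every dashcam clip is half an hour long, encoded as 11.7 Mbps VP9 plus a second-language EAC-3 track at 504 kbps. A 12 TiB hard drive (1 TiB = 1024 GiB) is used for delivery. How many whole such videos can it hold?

30 min = 1800 s
Audio: 504 kbps = 0.504 Mbps.
Total bitrate: 12.204 Mbps.
Per item: 12.204 Mbps × 1800 s = 21,967 Mb = 2,746 MB.
Capacity: 12 TiB = 105,553,116 Mb; 4805.03 items → 4805 complete.

4805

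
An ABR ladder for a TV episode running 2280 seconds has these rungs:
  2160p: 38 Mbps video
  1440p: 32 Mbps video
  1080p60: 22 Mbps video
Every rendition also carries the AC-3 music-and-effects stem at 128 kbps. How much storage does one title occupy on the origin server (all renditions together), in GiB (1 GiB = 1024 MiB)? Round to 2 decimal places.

24.52 GiB

Audio: 128 kbps = 0.128 Mbps.
Sum of rendition bitrates: (38+0.128) + (32+0.128) + (22+0.128) = 92.384 Mbps.
× 2280 s = 210,636 Mb = 26,329 MB = 24.52 GiB.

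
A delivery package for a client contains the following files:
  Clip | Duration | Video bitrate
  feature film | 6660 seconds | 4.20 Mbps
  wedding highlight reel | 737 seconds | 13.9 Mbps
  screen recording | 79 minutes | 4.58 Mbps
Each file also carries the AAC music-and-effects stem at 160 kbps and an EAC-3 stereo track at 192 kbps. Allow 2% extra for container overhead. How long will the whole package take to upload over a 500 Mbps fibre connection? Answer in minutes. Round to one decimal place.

Audio total: 160 + 192 = 352 kbps = 0.352 Mbps.
feature film: 4.552 Mbps × 6660 s × 1.02 = 30922.6 Mb
wedding highlight reel: 14.252 Mbps × 737 s × 1.02 = 10713.8 Mb
screen recording: 4.932 Mbps × 4740 s × 1.02 = 23845.2 Mb
Total: 65481.7 Mb = 8185.2 MB.
At 500 Mbps: 65481.7 / 500 = 131 s ≈ 2.18 minutes.

2.2 minutes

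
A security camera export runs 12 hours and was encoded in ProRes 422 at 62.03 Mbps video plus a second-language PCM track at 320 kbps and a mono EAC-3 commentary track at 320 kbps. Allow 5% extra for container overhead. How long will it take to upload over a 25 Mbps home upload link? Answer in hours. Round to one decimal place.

12 h = 43200 s
Audio total: 320 + 320 = 640 kbps = 0.640 Mbps.
Total bitrate: 62.670 Mbps.
File: 62.670 Mbps × 43200 s = 2707344.0 Mb.
With 5% container overhead: ×1.05. → 2842711.2 Mb.
At 25 Mbps: 2842711.2 / 25 = 113708.4 s ≈ 31.6 hours.

31.6 hours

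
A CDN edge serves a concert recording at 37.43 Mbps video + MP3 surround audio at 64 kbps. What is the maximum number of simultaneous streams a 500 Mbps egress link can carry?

Audio: 64 kbps = 0.064 Mbps.
Per-viewer media rate: 37.494 Mbps.
500 Mbps = 500.0 Mbps; 500.0 / 37.494 = 13.34 → 13 viewers.

13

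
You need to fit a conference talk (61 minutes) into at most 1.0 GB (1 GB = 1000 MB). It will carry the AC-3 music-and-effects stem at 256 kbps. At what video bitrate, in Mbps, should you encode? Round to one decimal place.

Budget: 1.0 GB = 8000.0 Mb.
61 min = 3660 s
Total bitrate budget: 8000.0 Mb / 3660 s = 2.186 Mbps.
Audio: 256 kbps = 0.256 Mbps.
Video: 2.186 − 0.256 = 1.930 Mbps.

1.9 Mbps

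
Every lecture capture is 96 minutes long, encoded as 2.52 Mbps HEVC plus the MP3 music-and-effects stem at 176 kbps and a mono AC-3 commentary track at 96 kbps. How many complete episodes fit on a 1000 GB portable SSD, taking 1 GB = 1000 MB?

497

96 min = 5760 s
Audio total: 176 + 96 = 272 kbps = 0.272 Mbps.
Total bitrate: 2.792 Mbps.
Per item: 2.792 Mbps × 5760 s = 16,082 Mb = 2,010 MB.
Capacity: 1000 GB = 8,000,000 Mb; 497.45 items → 497 complete.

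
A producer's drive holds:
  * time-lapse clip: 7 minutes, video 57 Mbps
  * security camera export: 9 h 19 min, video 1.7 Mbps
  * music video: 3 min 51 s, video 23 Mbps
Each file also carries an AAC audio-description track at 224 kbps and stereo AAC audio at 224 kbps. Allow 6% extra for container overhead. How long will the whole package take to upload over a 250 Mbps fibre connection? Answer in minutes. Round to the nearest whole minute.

Audio total: 224 + 224 = 448 kbps = 0.448 Mbps.
time-lapse clip: 57.448 Mbps × 420 s × 1.06 = 25575.8 Mb
security camera export: 2.148 Mbps × 33540 s × 1.06 = 76366.6 Mb
music video: 23.448 Mbps × 231 s × 1.06 = 5741.5 Mb
Total: 107683.9 Mb = 13460.5 MB.
At 250 Mbps: 107683.9 / 250 = 431 s ≈ 7.18 minutes.

7 minutes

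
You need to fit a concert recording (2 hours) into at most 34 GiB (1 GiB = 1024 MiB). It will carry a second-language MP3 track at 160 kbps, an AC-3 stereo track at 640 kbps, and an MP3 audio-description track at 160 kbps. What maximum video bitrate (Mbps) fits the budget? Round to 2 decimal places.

Budget: 34 GiB = 292057.8 Mb.
2 h = 7200 s
Total bitrate budget: 292057.8 Mb / 7200 s = 40.564 Mbps.
Audio total: 160 + 640 + 160 = 960 kbps = 0.960 Mbps.
Video: 40.564 − 0.960 = 39.604 Mbps.

39.60 Mbps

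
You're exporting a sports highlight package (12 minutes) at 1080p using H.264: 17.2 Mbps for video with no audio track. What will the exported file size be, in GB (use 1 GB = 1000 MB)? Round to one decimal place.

1.5 GB

12 min = 720 s
Total bitrate: 17.2 Mbps.
Stream data: 17.200 Mbps × 720 s = 12384.0 Mb.
12,384 Mb ÷ 8 = 1,548 MB → 1.548 GB.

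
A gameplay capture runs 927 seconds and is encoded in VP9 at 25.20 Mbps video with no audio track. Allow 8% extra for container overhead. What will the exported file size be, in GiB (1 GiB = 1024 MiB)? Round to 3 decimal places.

2.937 GiB

Total bitrate: 25.20 Mbps.
Stream data: 25.200 Mbps × 927 s = 23360.4 Mb.
With 8% container overhead: ×1.08.
25,229 Mb = 3,153,654,000 bytes ÷ 1,073,741,824 = 2.937 GiB.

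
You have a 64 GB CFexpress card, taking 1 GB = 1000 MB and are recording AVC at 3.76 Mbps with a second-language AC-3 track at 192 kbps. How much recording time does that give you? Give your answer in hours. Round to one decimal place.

Audio: 192 kbps = 0.192 Mbps.
Total bitrate: 3.76 + 0.192 = 3.952 Mbps.
Capacity: 64 GB = 512,000 Mb.
Recording time: 512,000 / 3.952 = 129,555 s ≈ 36.0 hours.

36.0 hours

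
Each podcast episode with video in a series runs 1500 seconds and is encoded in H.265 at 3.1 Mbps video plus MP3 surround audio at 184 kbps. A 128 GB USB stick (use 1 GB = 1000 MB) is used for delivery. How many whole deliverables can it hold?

Audio: 184 kbps = 0.184 Mbps.
Total bitrate: 3.284 Mbps.
Per item: 3.284 Mbps × 1500 s = 4,926 Mb = 615.8 MB.
Capacity: 128 GB = 1,024,000 Mb; 207.88 items → 207 complete.

207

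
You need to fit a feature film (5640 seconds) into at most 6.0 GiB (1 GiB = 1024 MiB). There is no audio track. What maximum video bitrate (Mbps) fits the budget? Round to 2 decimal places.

9.14 Mbps

Budget: 6.0 GiB = 51539.6 Mb.
Total bitrate budget: 51539.6 Mb / 5640 s = 9.138 Mbps.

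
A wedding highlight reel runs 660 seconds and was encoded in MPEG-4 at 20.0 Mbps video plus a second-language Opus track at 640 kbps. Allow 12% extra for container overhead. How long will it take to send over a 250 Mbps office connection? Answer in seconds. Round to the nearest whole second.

61 seconds

Audio: 640 kbps = 0.640 Mbps.
Total bitrate: 20.640 Mbps.
File: 20.640 Mbps × 660 s = 13622.4 Mb.
With 12% container overhead: ×1.12. → 15257.1 Mb.
At 250 Mbps: 15257.1 / 250 = 61.0 s ≈ 61 seconds.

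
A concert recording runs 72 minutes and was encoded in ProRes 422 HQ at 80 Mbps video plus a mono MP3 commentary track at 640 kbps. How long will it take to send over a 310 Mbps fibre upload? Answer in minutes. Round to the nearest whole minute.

19 minutes

72 min = 4320 s
Audio: 640 kbps = 0.640 Mbps.
Total bitrate: 80.640 Mbps.
File: 80.640 Mbps × 4320 s = 348364.8 Mb.
At 310 Mbps: 348364.8 / 310 = 1123.8 s ≈ 18.7 minutes.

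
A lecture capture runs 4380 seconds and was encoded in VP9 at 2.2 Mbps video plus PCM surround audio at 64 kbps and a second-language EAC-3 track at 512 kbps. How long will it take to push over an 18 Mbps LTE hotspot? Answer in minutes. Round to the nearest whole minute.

11 minutes

Audio total: 64 + 512 = 576 kbps = 0.576 Mbps.
Total bitrate: 2.776 Mbps.
File: 2.776 Mbps × 4380 s = 12158.9 Mb.
At 18 Mbps: 12158.9 / 18 = 675.5 s ≈ 11.3 minutes.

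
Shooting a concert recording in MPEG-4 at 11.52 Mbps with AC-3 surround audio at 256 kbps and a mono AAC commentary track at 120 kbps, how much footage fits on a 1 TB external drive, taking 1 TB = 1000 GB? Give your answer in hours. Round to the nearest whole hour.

Audio total: 256 + 120 = 376 kbps = 0.376 Mbps.
Total bitrate: 11.52 + 0.376 = 11.896 Mbps.
Capacity: 1 TB = 8,000,000 Mb.
Recording time: 8,000,000 / 11.896 = 672,495 s ≈ 187 hours.

187 hours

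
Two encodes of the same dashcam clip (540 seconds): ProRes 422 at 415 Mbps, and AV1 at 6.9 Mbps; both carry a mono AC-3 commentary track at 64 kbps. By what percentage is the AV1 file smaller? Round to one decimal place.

Audio: 64 kbps = 0.064 Mbps.
ProRes 422: 415.064 Mbps × 540 s = 224134.6 Mb = 28.017 GB.
AV1: 6.964 Mbps × 540 s = 3760.6 Mb = 0.470 GB.
Reduction: (1 − 0.470/28.017) × 100 = 98.32%.

98.3%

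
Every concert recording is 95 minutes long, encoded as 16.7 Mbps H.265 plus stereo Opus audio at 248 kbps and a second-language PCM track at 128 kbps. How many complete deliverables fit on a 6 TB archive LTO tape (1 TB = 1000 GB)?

493

95 min = 5700 s
Audio total: 248 + 128 = 376 kbps = 0.376 Mbps.
Total bitrate: 17.076 Mbps.
Per item: 17.076 Mbps × 5700 s = 97,333 Mb = 12,167 MB.
Capacity: 6 TB = 48,000,000 Mb; 493.15 items → 493 complete.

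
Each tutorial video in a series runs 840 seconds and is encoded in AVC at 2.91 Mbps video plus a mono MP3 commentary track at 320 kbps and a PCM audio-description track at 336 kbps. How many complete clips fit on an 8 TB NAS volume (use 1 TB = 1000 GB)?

Audio total: 320 + 336 = 656 kbps = 0.656 Mbps.
Total bitrate: 3.566 Mbps.
Per item: 3.566 Mbps × 840 s = 2,995 Mb = 374.4 MB.
Capacity: 8 TB = 64,000,000 Mb; 21365.81 items → 21365 complete.

21365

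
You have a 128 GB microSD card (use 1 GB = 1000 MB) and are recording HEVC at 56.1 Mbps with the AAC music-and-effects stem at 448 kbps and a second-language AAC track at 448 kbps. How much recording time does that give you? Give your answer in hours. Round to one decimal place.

Audio total: 448 + 448 = 896 kbps = 0.896 Mbps.
Total bitrate: 56.1 + 0.896 = 56.996 Mbps.
Capacity: 128 GB = 1,024,000 Mb.
Recording time: 1,024,000 / 56.996 = 17,966 s ≈ 4.99 hours.

5.0 hours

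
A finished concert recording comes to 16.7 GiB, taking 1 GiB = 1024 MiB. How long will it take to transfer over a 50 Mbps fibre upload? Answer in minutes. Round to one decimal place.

File: 16.7 GiB = 143451.9 Mb.
At 50 Mbps: 143451.9 / 50 = 2869.0 s ≈ 47.8 minutes.

47.8 minutes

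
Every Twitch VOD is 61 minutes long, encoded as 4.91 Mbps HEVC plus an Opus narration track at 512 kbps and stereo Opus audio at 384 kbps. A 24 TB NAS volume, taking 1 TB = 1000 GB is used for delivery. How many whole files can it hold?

61 min = 3660 s
Audio total: 512 + 384 = 896 kbps = 0.896 Mbps.
Total bitrate: 5.806 Mbps.
Per item: 5.806 Mbps × 3660 s = 21,250 Mb = 2,656 MB.
Capacity: 24 TB = 192,000,000 Mb; 9035.31 items → 9035 complete.

9035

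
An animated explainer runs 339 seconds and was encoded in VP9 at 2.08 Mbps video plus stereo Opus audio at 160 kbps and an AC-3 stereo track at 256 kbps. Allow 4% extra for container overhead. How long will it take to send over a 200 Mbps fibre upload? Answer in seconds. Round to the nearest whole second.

4 seconds

Audio total: 160 + 256 = 416 kbps = 0.416 Mbps.
Total bitrate: 2.496 Mbps.
File: 2.496 Mbps × 339 s = 846.1 Mb.
With 4% container overhead: ×1.04. → 880.0 Mb.
At 200 Mbps: 880.0 / 200 = 4.4 s ≈ 4.4 seconds.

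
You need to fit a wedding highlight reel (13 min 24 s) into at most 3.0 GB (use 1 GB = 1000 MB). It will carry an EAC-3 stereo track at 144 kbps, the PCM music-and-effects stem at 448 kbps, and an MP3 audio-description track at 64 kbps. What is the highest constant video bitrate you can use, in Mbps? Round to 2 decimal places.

Budget: 3.0 GB = 24000.0 Mb.
13 min 24 s = 804 s
Total bitrate budget: 24000.0 Mb / 804 s = 29.851 Mbps.
Audio total: 144 + 448 + 64 = 656 kbps = 0.656 Mbps.
Video: 29.851 − 0.656 = 29.195 Mbps.

29.19 Mbps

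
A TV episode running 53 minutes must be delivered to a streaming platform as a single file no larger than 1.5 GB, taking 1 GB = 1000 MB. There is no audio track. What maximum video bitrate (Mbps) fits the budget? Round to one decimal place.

3.8 Mbps

Budget: 1.5 GB = 12000.0 Mb.
53 min = 3180 s
Total bitrate budget: 12000.0 Mb / 3180 s = 3.774 Mbps.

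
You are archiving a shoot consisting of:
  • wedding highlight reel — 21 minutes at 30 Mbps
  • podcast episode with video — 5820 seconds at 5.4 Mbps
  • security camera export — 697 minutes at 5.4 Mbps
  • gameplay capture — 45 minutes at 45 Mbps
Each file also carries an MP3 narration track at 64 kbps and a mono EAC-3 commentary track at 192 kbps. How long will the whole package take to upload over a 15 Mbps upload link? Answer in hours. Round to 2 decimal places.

Audio total: 64 + 192 = 256 kbps = 0.256 Mbps.
wedding highlight reel: 30.256 Mbps × 1260 s = 38122.6 Mb
podcast episode with video: 5.656 Mbps × 5820 s = 32917.9 Mb
security camera export: 5.656 Mbps × 41820 s = 236533.9 Mb
gameplay capture: 45.256 Mbps × 2700 s = 122191.2 Mb
Total: 429765.6 Mb = 53720.7 MB.
At 15 Mbps: 429765.6 / 15 = 28651 s ≈ 7.96 hours.

7.96 hours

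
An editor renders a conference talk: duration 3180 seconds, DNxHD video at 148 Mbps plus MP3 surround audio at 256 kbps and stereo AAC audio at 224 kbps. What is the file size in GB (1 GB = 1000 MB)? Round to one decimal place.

59.0 GB

Audio total: 256 + 224 = 480 kbps = 0.480 Mbps.
Total bitrate: 148 + 0.480 = 148.480 Mbps.
Stream data: 148.480 Mbps × 3180 s = 472166.4 Mb.
472,166 Mb ÷ 8 = 59,021 MB → 59.02 GB.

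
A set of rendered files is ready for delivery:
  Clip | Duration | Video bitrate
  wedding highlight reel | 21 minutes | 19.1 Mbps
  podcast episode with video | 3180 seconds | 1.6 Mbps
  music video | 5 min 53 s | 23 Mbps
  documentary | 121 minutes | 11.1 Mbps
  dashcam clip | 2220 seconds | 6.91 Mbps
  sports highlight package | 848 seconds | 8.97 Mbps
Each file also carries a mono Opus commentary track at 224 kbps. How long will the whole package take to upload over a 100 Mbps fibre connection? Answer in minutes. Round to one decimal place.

24.0 minutes

Audio: 224 kbps = 0.224 Mbps.
wedding highlight reel: 19.324 Mbps × 1260 s = 24348.2 Mb
podcast episode with video: 1.824 Mbps × 3180 s = 5800.3 Mb
music video: 23.224 Mbps × 353 s = 8198.1 Mb
documentary: 11.324 Mbps × 7260 s = 82212.2 Mb
dashcam clip: 7.134 Mbps × 2220 s = 15837.5 Mb
sports highlight package: 9.194 Mbps × 848 s = 7796.5 Mb
Total: 144192.9 Mb = 18024.1 MB.
At 100 Mbps: 144192.9 / 100 = 1442 s ≈ 24 minutes.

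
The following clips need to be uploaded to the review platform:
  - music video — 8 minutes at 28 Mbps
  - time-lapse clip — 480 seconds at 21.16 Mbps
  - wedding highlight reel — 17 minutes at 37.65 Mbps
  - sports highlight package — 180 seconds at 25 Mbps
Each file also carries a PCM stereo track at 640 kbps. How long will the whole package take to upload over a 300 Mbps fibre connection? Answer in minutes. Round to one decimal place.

Audio: 640 kbps = 0.640 Mbps.
music video: 28.640 Mbps × 480 s = 13747.2 Mb
time-lapse clip: 21.800 Mbps × 480 s = 10464.0 Mb
wedding highlight reel: 38.290 Mbps × 1020 s = 39055.8 Mb
sports highlight package: 25.640 Mbps × 180 s = 4615.2 Mb
Total: 67882.2 Mb = 8485.3 MB.
At 300 Mbps: 67882.2 / 300 = 226 s ≈ 3.77 minutes.

3.8 minutes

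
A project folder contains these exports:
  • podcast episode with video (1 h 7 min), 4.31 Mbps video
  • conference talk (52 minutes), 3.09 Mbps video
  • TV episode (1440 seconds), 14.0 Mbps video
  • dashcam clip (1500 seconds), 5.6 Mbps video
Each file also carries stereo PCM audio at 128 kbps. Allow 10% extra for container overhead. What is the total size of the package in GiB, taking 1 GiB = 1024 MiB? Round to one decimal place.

Audio: 128 kbps = 0.128 Mbps.
podcast episode with video: 4.438 Mbps × 4020 s × 1.10 = 19624.8 Mb
conference talk: 3.218 Mbps × 3120 s × 1.10 = 11044.2 Mb
TV episode: 14.128 Mbps × 1440 s × 1.10 = 22378.8 Mb
dashcam clip: 5.728 Mbps × 1500 s × 1.10 = 9451.2 Mb
Total: 62499.0 Mb = 7812.4 MB.
= 7.276 GiB.

7.3 GiB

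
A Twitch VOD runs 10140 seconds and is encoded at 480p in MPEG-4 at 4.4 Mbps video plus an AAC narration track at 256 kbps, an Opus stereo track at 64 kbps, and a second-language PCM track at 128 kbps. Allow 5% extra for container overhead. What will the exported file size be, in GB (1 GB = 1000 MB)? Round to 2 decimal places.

Audio total: 256 + 64 + 128 = 448 kbps = 0.448 Mbps.
Total bitrate: 4.4 + 0.448 = 4.848 Mbps.
Stream data: 4.848 Mbps × 10140 s = 49158.7 Mb.
With 5% container overhead: ×1.05.
51,617 Mb ÷ 8 = 6,452 MB → 6.452 GB.

6.45 GB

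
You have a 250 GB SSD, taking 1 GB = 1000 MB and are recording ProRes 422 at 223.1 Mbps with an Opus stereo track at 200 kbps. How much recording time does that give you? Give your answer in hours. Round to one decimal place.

2.5 hours

Audio: 200 kbps = 0.200 Mbps.
Total bitrate: 223.1 + 0.200 = 223.300 Mbps.
Capacity: 250 GB = 2,000,000 Mb.
Recording time: 2,000,000 / 223.300 = 8,957 s ≈ 2.49 hours.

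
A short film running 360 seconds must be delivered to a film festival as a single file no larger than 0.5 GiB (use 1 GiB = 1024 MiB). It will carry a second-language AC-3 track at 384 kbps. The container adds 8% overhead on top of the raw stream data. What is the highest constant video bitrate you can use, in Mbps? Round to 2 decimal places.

Budget: 0.5 GiB = 4295.0 Mb.
Stream payload after overhead: 4295.0 / 1.08 = 3976.8 Mb.
Total bitrate budget: 3976.8 Mb / 360 s = 11.047 Mbps.
Audio: 384 kbps = 0.384 Mbps.
Video: 11.047 − 0.384 = 10.663 Mbps.

10.66 Mbps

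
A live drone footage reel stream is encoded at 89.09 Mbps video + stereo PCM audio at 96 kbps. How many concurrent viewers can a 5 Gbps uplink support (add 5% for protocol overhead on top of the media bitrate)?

53

Audio: 96 kbps = 0.096 Mbps.
Per-viewer media rate: 89.186 Mbps.
On the wire with 5% overhead: 93.645 Mbps.
5 Gbps = 5,000 Mbps; 5,000 / 93.645 = 53.39 → 53 viewers.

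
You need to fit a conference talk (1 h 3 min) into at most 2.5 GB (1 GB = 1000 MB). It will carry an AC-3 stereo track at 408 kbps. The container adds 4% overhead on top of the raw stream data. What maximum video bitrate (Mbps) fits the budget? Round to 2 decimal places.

4.68 Mbps

Budget: 2.5 GB = 20000.0 Mb.
Stream payload after overhead: 20000.0 / 1.04 = 19230.8 Mb.
1 h 3 min = 63 min = 3780 s
Total bitrate budget: 19230.8 Mb / 3780 s = 5.088 Mbps.
Audio: 408 kbps = 0.408 Mbps.
Video: 5.088 − 0.408 = 4.680 Mbps.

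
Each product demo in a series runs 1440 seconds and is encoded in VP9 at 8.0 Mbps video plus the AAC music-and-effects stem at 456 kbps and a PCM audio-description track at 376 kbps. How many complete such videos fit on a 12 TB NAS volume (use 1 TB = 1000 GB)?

Audio total: 456 + 376 = 832 kbps = 0.832 Mbps.
Total bitrate: 8.832 Mbps.
Per item: 8.832 Mbps × 1440 s = 12,718 Mb = 1,590 MB.
Capacity: 12 TB = 96,000,000 Mb; 7548.31 items → 7548 complete.

7548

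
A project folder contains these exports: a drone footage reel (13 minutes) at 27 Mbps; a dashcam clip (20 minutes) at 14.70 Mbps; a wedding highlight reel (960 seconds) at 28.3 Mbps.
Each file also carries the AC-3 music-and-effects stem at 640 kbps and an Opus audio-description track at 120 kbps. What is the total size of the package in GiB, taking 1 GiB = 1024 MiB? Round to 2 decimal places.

7.93 GiB

Audio total: 640 + 120 = 760 kbps = 0.760 Mbps.
drone footage reel: 27.760 Mbps × 780 s = 21652.8 Mb
dashcam clip: 15.460 Mbps × 1200 s = 18552.0 Mb
wedding highlight reel: 29.060 Mbps × 960 s = 27897.6 Mb
Total: 68102.4 Mb = 8512.8 MB.
= 7.928 GiB.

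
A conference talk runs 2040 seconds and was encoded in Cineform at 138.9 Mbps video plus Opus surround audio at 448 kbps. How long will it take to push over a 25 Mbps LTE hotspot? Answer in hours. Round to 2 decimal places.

3.16 hours

Audio: 448 kbps = 0.448 Mbps.
Total bitrate: 139.348 Mbps.
File: 139.348 Mbps × 2040 s = 284269.9 Mb.
At 25 Mbps: 284269.9 / 25 = 11370.8 s ≈ 3.16 hours.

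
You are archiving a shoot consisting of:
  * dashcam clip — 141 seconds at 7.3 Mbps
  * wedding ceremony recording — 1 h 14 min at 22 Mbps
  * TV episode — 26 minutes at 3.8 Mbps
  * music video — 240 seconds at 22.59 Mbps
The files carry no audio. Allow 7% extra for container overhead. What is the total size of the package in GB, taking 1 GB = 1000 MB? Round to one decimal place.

14.7 GB

dashcam clip: 7.300 Mbps × 141 s × 1.07 = 1101.4 Mb
wedding ceremony recording: 22.000 Mbps × 4440 s × 1.07 = 104517.6 Mb
TV episode: 3.800 Mbps × 1560 s × 1.07 = 6343.0 Mb
music video: 22.590 Mbps × 240 s × 1.07 = 5801.1 Mb
Total: 117763.0 Mb = 14720.4 MB.
= 14.72 GB.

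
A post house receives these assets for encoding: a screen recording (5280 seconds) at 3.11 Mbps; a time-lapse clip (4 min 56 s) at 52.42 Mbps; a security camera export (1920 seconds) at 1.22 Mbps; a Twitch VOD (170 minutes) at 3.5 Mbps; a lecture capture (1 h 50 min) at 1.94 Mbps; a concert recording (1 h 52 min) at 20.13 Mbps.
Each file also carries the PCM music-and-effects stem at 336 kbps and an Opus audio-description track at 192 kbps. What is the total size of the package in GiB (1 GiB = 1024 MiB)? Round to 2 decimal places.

Audio total: 336 + 192 = 528 kbps = 0.528 Mbps.
screen recording: 3.638 Mbps × 5280 s = 19208.6 Mb
time-lapse clip: 52.948 Mbps × 296 s = 15672.6 Mb
security camera export: 1.748 Mbps × 1920 s = 3356.2 Mb
Twitch VOD: 4.028 Mbps × 10200 s = 41085.6 Mb
lecture capture: 2.468 Mbps × 6600 s = 16288.8 Mb
concert recording: 20.658 Mbps × 6720 s = 138821.8 Mb
Total: 234433.6 Mb = 29304.2 MB.
= 27.29 GiB.

27.29 GiB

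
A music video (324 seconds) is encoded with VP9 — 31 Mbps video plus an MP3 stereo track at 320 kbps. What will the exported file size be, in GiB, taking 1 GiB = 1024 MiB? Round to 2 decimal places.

Audio: 320 kbps = 0.320 Mbps.
Total bitrate: 31 + 0.320 = 31.320 Mbps.
Stream data: 31.320 Mbps × 324 s = 10147.7 Mb.
10,148 Mb = 1,268,460,000 bytes ÷ 1,073,741,824 = 1.181 GiB.

1.18 GiB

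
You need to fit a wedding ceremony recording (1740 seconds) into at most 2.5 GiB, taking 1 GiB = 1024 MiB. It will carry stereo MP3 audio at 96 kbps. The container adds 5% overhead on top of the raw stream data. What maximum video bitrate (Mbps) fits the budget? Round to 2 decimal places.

Budget: 2.5 GiB = 21474.8 Mb.
Stream payload after overhead: 21474.8 / 1.05 = 20452.2 Mb.
Total bitrate budget: 20452.2 Mb / 1740 s = 11.754 Mbps.
Audio: 96 kbps = 0.096 Mbps.
Video: 11.754 − 0.096 = 11.658 Mbps.

11.66 Mbps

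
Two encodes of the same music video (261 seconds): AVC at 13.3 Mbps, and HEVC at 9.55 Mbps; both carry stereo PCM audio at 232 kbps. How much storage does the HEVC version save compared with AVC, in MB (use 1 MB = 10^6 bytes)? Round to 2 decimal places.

Audio: 232 kbps = 0.232 Mbps.
AVC: 13.532 Mbps × 261 s = 3531.9 Mb = 441.481 MB.
HEVC: 9.782 Mbps × 261 s = 2553.1 Mb = 319.138 MB.
Saving: 441.481 − 319.138 = 122.344 MB.

122.34 MB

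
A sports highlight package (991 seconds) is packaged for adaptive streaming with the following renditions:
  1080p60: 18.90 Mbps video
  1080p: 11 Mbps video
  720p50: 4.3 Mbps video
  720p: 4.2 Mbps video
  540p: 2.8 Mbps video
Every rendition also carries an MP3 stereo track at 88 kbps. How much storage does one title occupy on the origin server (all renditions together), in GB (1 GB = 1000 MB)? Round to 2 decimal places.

5.16 GB

Audio: 88 kbps = 0.088 Mbps.
Sum of rendition bitrates: (18.90+0.088) + (11+0.088) + (4.3+0.088) + (4.2+0.088) + (2.8+0.088) = 41.640 Mbps.
× 991 s = 41,265 Mb = 5,158 MB = 5.158 GB.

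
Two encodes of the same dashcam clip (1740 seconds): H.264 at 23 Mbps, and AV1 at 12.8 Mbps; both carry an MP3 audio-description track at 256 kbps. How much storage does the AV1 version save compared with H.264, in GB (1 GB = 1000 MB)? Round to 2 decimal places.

2.22 GB

Audio: 256 kbps = 0.256 Mbps.
H.264: 23.256 Mbps × 1740 s = 40465.4 Mb = 5.058 GB.
AV1: 13.056 Mbps × 1740 s = 22717.4 Mb = 2.840 GB.
Saving: 5.058 − 2.840 = 2.219 GB.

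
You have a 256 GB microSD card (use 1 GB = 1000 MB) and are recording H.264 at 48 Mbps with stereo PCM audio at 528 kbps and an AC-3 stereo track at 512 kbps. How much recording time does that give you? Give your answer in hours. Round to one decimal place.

11.6 hours

Audio total: 528 + 512 = 1040 kbps = 1.040 Mbps.
Total bitrate: 48 + 1.040 = 49.040 Mbps.
Capacity: 256 GB = 2,048,000 Mb.
Recording time: 2,048,000 / 49.040 = 41,762 s ≈ 11.6 hours.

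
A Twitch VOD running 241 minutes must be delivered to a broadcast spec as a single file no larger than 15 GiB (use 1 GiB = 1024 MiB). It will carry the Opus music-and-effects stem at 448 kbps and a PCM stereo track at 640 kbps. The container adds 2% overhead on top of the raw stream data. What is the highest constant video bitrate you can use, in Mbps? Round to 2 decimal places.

7.65 Mbps

Budget: 15 GiB = 128849.0 Mb.
Stream payload after overhead: 128849.0 / 1.02 = 126322.6 Mb.
241 min = 14460 s
Total bitrate budget: 126322.6 Mb / 14460 s = 8.736 Mbps.
Audio total: 448 + 640 = 1088 kbps = 1.088 Mbps.
Video: 8.736 − 1.088 = 7.648 Mbps.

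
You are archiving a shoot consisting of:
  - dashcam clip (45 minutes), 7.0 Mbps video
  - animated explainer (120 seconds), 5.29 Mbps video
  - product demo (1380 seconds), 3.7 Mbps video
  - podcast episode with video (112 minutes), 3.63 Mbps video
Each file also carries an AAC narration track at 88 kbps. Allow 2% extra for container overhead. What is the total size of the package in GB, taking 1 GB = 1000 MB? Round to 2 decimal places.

Audio: 88 kbps = 0.088 Mbps.
dashcam clip: 7.088 Mbps × 2700 s × 1.02 = 19520.4 Mb
animated explainer: 5.378 Mbps × 120 s × 1.02 = 658.3 Mb
product demo: 3.788 Mbps × 1380 s × 1.02 = 5332.0 Mb
podcast episode with video: 3.718 Mbps × 6720 s × 1.02 = 25484.7 Mb
Total: 50995.3 Mb = 6374.4 MB.
= 6.374 GB.

6.37 GB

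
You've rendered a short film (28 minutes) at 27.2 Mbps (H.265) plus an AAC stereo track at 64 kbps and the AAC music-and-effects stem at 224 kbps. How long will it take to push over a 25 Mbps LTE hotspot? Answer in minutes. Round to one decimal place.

30.8 minutes

28 min = 1680 s
Audio total: 64 + 224 = 288 kbps = 0.288 Mbps.
Total bitrate: 27.488 Mbps.
File: 27.488 Mbps × 1680 s = 46179.8 Mb.
At 25 Mbps: 46179.8 / 25 = 1847.2 s ≈ 30.8 minutes.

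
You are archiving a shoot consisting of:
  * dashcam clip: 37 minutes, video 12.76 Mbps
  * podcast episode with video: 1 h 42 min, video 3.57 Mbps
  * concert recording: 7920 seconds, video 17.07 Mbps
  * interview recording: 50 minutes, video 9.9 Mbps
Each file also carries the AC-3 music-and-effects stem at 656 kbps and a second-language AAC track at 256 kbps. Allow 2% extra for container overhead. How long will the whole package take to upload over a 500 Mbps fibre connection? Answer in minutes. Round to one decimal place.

7.9 minutes

Audio total: 656 + 256 = 912 kbps = 0.912 Mbps.
dashcam clip: 13.672 Mbps × 2220 s × 1.02 = 30958.9 Mb
podcast episode with video: 4.482 Mbps × 6120 s × 1.02 = 27978.4 Mb
concert recording: 17.982 Mbps × 7920 s × 1.02 = 145265.8 Mb
interview recording: 10.812 Mbps × 3000 s × 1.02 = 33084.7 Mb
Total: 237287.8 Mb = 29661.0 MB.
At 500 Mbps: 237287.8 / 500 = 475 s ≈ 7.91 minutes.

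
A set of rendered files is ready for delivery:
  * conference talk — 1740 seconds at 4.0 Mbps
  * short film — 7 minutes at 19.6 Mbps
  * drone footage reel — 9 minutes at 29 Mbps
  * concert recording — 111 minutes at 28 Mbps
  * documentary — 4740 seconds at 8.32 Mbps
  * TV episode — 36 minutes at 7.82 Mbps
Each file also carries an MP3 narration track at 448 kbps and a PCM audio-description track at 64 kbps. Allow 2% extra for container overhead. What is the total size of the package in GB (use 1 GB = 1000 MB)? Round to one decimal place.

Audio total: 448 + 64 = 512 kbps = 0.512 Mbps.
conference talk: 4.512 Mbps × 1740 s × 1.02 = 8007.9 Mb
short film: 20.112 Mbps × 420 s × 1.02 = 8616.0 Mb
drone footage reel: 29.512 Mbps × 540 s × 1.02 = 16255.2 Mb
concert recording: 28.512 Mbps × 6660 s × 1.02 = 193687.7 Mb
documentary: 8.832 Mbps × 4740 s × 1.02 = 42701.0 Mb
TV episode: 8.332 Mbps × 2160 s × 1.02 = 18357.1 Mb
Total: 287624.8 Mb = 35953.1 MB.
= 35.95 GB.

36.0 GB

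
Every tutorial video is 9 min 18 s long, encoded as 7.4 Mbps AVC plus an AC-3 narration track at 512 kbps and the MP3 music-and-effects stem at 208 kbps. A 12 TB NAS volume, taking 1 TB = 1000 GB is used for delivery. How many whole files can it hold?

21187

9 min 18 s = 558 s
Audio total: 512 + 208 = 720 kbps = 0.720 Mbps.
Total bitrate: 8.120 Mbps.
Per item: 8.120 Mbps × 558 s = 4,531 Mb = 566.4 MB.
Capacity: 12 TB = 96,000,000 Mb; 21187.56 items → 21187 complete.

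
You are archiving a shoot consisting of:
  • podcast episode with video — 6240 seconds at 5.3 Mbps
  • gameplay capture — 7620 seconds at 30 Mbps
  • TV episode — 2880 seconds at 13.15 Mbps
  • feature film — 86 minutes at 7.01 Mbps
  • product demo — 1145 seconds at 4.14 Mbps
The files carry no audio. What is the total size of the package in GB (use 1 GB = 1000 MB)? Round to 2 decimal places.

podcast episode with video: 5.300 Mbps × 6240 s = 33072.0 Mb
gameplay capture: 30.000 Mbps × 7620 s = 228600.0 Mb
TV episode: 13.150 Mbps × 2880 s = 37872.0 Mb
feature film: 7.010 Mbps × 5160 s = 36171.6 Mb
product demo: 4.140 Mbps × 1145 s = 4740.3 Mb
Total: 340455.9 Mb = 42557.0 MB.
= 42.56 GB.

42.56 GB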